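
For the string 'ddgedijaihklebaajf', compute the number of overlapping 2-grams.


String 'ddgedijaihklebaajf' has length L = 18.
Number of overlapping n-grams = L - n + 1
Substituting: 18 - 2 + 1 = 17

17


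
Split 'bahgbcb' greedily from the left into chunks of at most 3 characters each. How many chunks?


'bahgbcb' has 7 characters.
Chunking with max size 3:
  Chunk 1: 'bah' (positions 0-2)
  Chunk 2: 'gbc' (positions 3-5)
  Chunk 3: 'b' (positions 6-6)
Total chunks: ceil(7 / 3) = 3

3


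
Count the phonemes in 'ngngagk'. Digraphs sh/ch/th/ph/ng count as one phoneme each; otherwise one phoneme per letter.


Parsing 'ngngagk' greedily, digraphs first:
  'ng' -> digraph (1 consonant phoneme) (phonemes so far: 1)
  'ng' -> digraph (1 consonant phoneme) (phonemes so far: 2)
  'a' -> vowel phoneme (phonemes so far: 3)
  'g' -> consonant phoneme (phonemes so far: 4)
  'k' -> consonant phoneme (phonemes so far: 5)
Total phonemes: 5

5


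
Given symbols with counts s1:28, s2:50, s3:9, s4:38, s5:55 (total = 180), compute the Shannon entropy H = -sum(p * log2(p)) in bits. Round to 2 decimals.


Computing entropy H = -sum(p_i * log2(p_i)):
  s1: p = 28/180 = 0.1556, -p*log2(p) = 0.4176
  s2: p = 50/180 = 0.2778, -p*log2(p) = 0.5133
  s3: p = 9/180 = 0.0500, -p*log2(p) = 0.2161
  s4: p = 38/180 = 0.2111, -p*log2(p) = 0.4737
  s5: p = 55/180 = 0.3056, -p*log2(p) = 0.5227
H = sum of terms = 2.1434
Rounded to 2 decimals: 2.14

2.14


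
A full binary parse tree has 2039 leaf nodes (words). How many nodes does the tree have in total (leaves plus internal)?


Leaf nodes (terminals): 2039
Internal nodes = n - 1 = 2039 - 1 = 2038
Total = leaves + internal = 2039 + 2038 = 4077

4077


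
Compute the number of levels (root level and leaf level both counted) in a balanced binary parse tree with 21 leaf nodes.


In a balanced binary tree with n leaves the deepest leaf is ceil(log2(n)) edges below the root,
so counting node levels inclusive of root and leaves gives ceil(log2(n)) + 1 levels.
log2(21) = 4.3923
ceil(4.3923) = 5
levels = 5 + 1 = 6

6


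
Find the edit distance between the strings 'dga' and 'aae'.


Building DP table for s1='dga' (len 3) and s2='aae' (len 3):
       a  a  e
    0  1  2  3
  d 1  1  2  3
  g 2  2  2  3
  a 3  2  2  3
Edit distance = dp[3][3] = 3

3


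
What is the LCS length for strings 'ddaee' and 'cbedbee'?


DP table for LCS of 'ddaee' and 'cbedbee':
       c  b  e  d  b  e  e
    0  0  0  0  0  0  0  0
  d 0  0  0  0  1  1  1  1
  d 0  0  0  0  1  1  1  1
  a 0  0  0  0  1  1  1  1
  e 0  0  0  1  1  1  2  2
  e 0  0  0  1  1  1  2  3
LCS: 'dee'
LCS length = 3

3


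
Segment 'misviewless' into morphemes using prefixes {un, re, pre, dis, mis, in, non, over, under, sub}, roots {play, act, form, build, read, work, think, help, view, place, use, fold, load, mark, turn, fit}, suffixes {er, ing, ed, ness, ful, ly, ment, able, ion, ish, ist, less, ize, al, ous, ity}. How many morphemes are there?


Segmenting 'misviewless' against the inventory:
  'mis' -> prefix (morpheme 1)
  'view' -> root (morpheme 2)
  'less' -> suffix (morpheme 3)
Total morphemes: 3

3


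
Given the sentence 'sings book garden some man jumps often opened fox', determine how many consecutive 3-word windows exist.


Word trigrams from [9] words:
  Trigram 1: (sings book garden)
  Trigram 2: (book garden some)
  Trigram 3: (garden some man)
  Trigram 4: (some man jumps)
  Trigram 5: (man jumps often)
  Trigram 6: (jumps often opened)
  Trigram 7: (often opened fox)
Total word trigrams: 9 - 2 = 7

7


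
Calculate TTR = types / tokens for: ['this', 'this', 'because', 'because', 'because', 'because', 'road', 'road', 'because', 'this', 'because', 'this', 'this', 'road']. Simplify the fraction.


Tokens: 14
Unique types: ('because', 'road', 'this') = 3
TTR = 3/14
Already in lowest terms.

3/14


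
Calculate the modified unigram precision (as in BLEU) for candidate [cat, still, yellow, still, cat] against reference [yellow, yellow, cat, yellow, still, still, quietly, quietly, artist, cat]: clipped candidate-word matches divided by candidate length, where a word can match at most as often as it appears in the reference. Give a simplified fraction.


Reference word counts: {'artist': 1, 'cat': 2, 'quietly': 2, 'still': 2, 'yellow': 3}
Checking each candidate word (with clipping):
  'cat' -> in reference (ref count 2, used 1/2) -> match (matches: 1)
  'still' -> in reference (ref count 2, used 1/2) -> match (matches: 2)
  'yellow' -> in reference (ref count 3, used 1/3) -> match (matches: 3)
  'still' -> in reference (ref count 2, used 2/2) -> match (matches: 4)
  'cat' -> in reference (ref count 2, used 2/2) -> match (matches: 5)
Clipped matches: 5, Candidate length: 5
Precision = 5/5 = 1

1


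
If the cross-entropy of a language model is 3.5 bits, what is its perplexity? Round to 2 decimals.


Perplexity formula: PP = 2^H
H = 3.5
PP = 2^3.5
Decompose: 2^3.5 = 2^3 * 2^0.5 = 2^3 * sqrt(2)
2^3 = 8, sqrt(2) ~ 1.4142136
PP ~ 8 * 1.4142136 = 11.3137088
Rounded to 2 decimals: 11.31

11.31


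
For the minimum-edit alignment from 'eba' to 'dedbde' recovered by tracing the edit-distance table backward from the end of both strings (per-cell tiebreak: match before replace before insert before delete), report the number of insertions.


Edit distance = 4. Backtracking from cell (3, 6) with preference match > replace > insert > delete,
then listing the resulting alignment 'eba' -> 'dedbde' left to right:
  Step 1: insert 'd' [insertion #1]
  Step 2: keep 'e'
  Step 3: insert 'd' [insertion #2]
  Step 4: keep 'b'
  Step 5: insert 'd' [insertion #3]
  Step 6: replace a->e
Total insertions: 3

3


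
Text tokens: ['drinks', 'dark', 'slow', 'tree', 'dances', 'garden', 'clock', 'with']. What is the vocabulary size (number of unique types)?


Listing all tokens and tracking unique types:
  Token 1: 'drinks' -> NEW (unique so far: 1)
  Token 2: 'dark' -> NEW (unique so far: 2)
  Token 3: 'slow' -> NEW (unique so far: 3)
  Token 4: 'tree' -> NEW (unique so far: 4)
  Token 5: 'dances' -> NEW (unique so far: 5)
  Token 6: 'garden' -> NEW (unique so far: 6)
  Token 7: 'clock' -> NEW (unique so far: 7)
  Token 8: 'with' -> NEW (unique so far: 8)
Unique types: ('clock', 'dances', 'dark', 'drinks', 'garden', 'slow', 'tree', 'with')
Vocabulary size: 8

8


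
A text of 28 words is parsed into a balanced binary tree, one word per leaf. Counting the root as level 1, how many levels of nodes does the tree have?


In a balanced binary tree with n leaves the deepest leaf is ceil(log2(n)) edges below the root,
so counting node levels inclusive of root and leaves gives ceil(log2(n)) + 1 levels.
log2(28) = 4.8074
ceil(4.8074) = 5
levels = 5 + 1 = 6

6


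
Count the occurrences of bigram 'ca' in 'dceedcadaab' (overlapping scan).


Scanning 'dceedcadaab' for bigram 'ca':
  Position 0: 'dc' -> no
  Position 1: 'ce' -> no
  Position 2: 'ee' -> no
  Position 3: 'ed' -> no
  Position 4: 'dc' -> no
  Position 5: 'ca' -> MATCH
  Position 6: 'ad' -> no
  Position 7: 'da' -> no
  Position 8: 'aa' -> no
  Position 9: 'ab' -> no
Total matches: 1

1


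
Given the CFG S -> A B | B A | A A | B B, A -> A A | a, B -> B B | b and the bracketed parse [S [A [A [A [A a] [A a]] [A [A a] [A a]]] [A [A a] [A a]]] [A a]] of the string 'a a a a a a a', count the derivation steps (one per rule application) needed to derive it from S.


Every bracketed nonterminal node [X ...] in the tree is produced by exactly one rule application.
Reading the tree off as a leftmost derivation:
  Step 1: S  =>  A A   (applied S -> A A)
  Step 2: A A  =>  A A A   (applied A -> A A)
  Step 3: A A A  =>  A A A A   (applied A -> A A)
  Step 4: A A A A  =>  A A A A A   (applied A -> A A)
  Step 5: A A A A A  =>  a A A A A   (applied A -> a)
  Step 6: a A A A A  =>  a a A A A   (applied A -> a)
  Step 7: a a A A A  =>  a a A A A A   (applied A -> A A)
  Step 8: a a A A A A  =>  a a a A A A   (applied A -> a)
  Step 9: a a a A A A  =>  a a a a A A   (applied A -> a)
  Step 10: a a a a A A  =>  a a a a A A A   (applied A -> A A)
  Step 11: a a a a A A A  =>  a a a a a A A   (applied A -> a)
  Step 12: a a a a a A A  =>  a a a a a a A   (applied A -> a)
  Step 13: a a a a a a A  =>  a a a a a a a   (applied A -> a)
Final yield: a a a a a a a
Total rewrite steps: 13

13


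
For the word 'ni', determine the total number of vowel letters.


Scanning each character of 'ni':
  Position 1: 'n' -> consonant (running count: 0)
  Position 2: 'i' -> vowel (running count: 1)
Total vowels: 1

1


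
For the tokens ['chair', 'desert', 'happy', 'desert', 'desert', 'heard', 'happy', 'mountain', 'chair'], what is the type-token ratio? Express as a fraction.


Tokens: 9
Unique types: ('chair', 'desert', 'happy', 'heard', 'mountain') = 5
TTR = 5/9
Already in lowest terms.

5/9


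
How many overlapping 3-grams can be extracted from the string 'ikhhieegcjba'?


String 'ikhhieegcjba' has length L = 12.
Number of overlapping n-grams = L - n + 1
Substituting: 12 - 3 + 1 = 10

10


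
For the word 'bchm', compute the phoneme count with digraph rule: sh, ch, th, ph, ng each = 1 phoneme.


Parsing 'bchm' greedily, digraphs first:
  'b' -> consonant phoneme (phonemes so far: 1)
  'ch' -> digraph (1 consonant phoneme) (phonemes so far: 2)
  'm' -> consonant phoneme (phonemes so far: 3)
Total phonemes: 3

3


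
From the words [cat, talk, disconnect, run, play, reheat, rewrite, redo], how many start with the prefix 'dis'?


Checking each word for prefix 'dis':
  'cat' -> no (count: 0)
  'talk' -> no (count: 0)
  'disconnect' -> YES, starts with 'dis' (count: 1)
  'run' -> no (count: 1)
  'play' -> no (count: 1)
  'reheat' -> no (count: 1)
  'rewrite' -> no (count: 1)
  'redo' -> no (count: 1)
Total with prefix 'dis': 1

1


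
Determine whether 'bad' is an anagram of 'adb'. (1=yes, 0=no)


Sort characters of 'bad': 'abd'
Sort characters of 'adb': 'abd'
Sorted forms match -> they ARE anagrams
Result: 1

1


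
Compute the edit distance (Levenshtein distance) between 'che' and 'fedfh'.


Building DP table for s1='che' (len 3) and s2='fedfh' (len 5):
       f  e  d  f  h
    0  1  2  3  4  5
  c 1  1  2  3  4  5
  h 2  2  2  3  4  4
  e 3  3  2  3  4  5
Edit distance = dp[3][5] = 5

5


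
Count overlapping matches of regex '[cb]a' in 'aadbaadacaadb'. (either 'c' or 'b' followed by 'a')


Pattern: [cb]a means either 'c' or 'b' followed by 'a'.
Scanning 'aadbaadacaadb' position-by-position:
  Pos 0: window 'aa' -> no
  Pos 1: window 'ad' -> no
  Pos 2: window 'db' -> no
  Pos 3: window 'ba' -> MATCH
  Pos 4: window 'aa' -> no
  Pos 5: window 'ad' -> no
  Pos 6: window 'da' -> no
  Pos 7: window 'ac' -> no
  Pos 8: window 'ca' -> MATCH
  Pos 9: window 'aa' -> no
  Pos 10: window 'ad' -> no
  Pos 11: window 'db' -> no
  Pos 12: window 'b' -> no
Total matches: 2

2


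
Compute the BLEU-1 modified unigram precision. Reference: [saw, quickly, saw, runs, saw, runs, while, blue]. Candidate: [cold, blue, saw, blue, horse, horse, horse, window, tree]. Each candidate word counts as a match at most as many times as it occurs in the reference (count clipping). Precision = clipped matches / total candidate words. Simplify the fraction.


Reference word counts: {'blue': 1, 'quickly': 1, 'runs': 2, 'saw': 3, 'while': 1}
Checking each candidate word (with clipping):
  'cold' -> not in reference -> no match (matches: 0)
  'blue' -> in reference (ref count 1, used 1/1) -> match (matches: 1)
  'saw' -> in reference (ref count 3, used 1/3) -> match (matches: 2)
  'blue' -> ref count 1 already used up (1/1) -> clipped, no match (matches: 2)
  'horse' -> not in reference -> no match (matches: 2)
  'horse' -> not in reference -> no match (matches: 2)
  'horse' -> not in reference -> no match (matches: 2)
  'window' -> not in reference -> no match (matches: 2)
  'tree' -> not in reference -> no match (matches: 2)
Clipped matches: 2, Candidate length: 9
Precision = 2/9

2/9


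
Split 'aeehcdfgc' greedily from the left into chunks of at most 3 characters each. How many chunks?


'aeehcdfgc' has 9 characters.
Chunking with max size 3:
  Chunk 1: 'aee' (positions 0-2)
  Chunk 2: 'hcd' (positions 3-5)
  Chunk 3: 'fgc' (positions 6-8)
Total chunks: ceil(9 / 3) = 3

3


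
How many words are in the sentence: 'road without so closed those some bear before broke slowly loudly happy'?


Counting words by splitting on spaces:
  Word 1: 'road'
  Word 2: 'without'
  Word 3: 'so'
  Word 4: 'closed'
  Word 5: 'those'
  Word 6: 'some'
  Word 7: 'bear'
  Word 8: 'before'
  Word 9: 'broke'
  Word 10: 'slowly'
  Word 11: 'loudly'
  Word 12: 'happy'
Total words: 12

12


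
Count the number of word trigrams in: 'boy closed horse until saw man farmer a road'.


Word trigrams from [9] words:
  Trigram 1: (boy closed horse)
  Trigram 2: (closed horse until)
  Trigram 3: (horse until saw)
  Trigram 4: (until saw man)
  Trigram 5: (saw man farmer)
  Trigram 6: (man farmer a)
  Trigram 7: (farmer a road)
Total word trigrams: 9 - 2 = 7

7


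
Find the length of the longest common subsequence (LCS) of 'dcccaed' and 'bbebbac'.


DP table for LCS of 'dcccaed' and 'bbebbac':
       b  b  e  b  b  a  c
    0  0  0  0  0  0  0  0
  d 0  0  0  0  0  0  0  0
  c 0  0  0  0  0  0  0  1
  c 0  0  0  0  0  0  0  1
  c 0  0  0  0  0  0  0  1
  a 0  0  0  0  0  0  1  1
  e 0  0  0  1  1  1  1  1
  d 0  0  0  1  1  1  1  1
LCS: 'c'
LCS length = 1

1


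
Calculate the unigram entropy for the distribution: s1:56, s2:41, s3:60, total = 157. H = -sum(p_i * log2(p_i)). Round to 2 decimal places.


Computing entropy H = -sum(p_i * log2(p_i)):
  s1: p = 56/157 = 0.3567, -p*log2(p) = 0.5305
  s2: p = 41/157 = 0.2611, -p*log2(p) = 0.5059
  s3: p = 60/157 = 0.3822, -p*log2(p) = 0.5303
H = sum of terms = 1.5667
Rounded to 2 decimals: 1.57

1.57


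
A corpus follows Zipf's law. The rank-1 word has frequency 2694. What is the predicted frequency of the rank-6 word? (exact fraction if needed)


Zipf's law: freq(rank) = f1 / rank
f1 = 2694, rank = 6
freq = 2694 / 6
= 449

449


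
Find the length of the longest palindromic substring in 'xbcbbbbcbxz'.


Scanning 'xbcbbbbcbxz' for palindromic substrings.
Substring at positions 0-9: 'xbcbbbbcbx'.
Check: reverse('xbcbbbbcbx') = 'xbcbbbbcbx' -> palindrome confirmed.
Neighbouring characters ('-' / 'z') break symmetry, so it cannot extend further.
No longer palindromic substring exists; longest length = 10

10


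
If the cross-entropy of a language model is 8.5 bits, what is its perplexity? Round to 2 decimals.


Perplexity formula: PP = 2^H
H = 8.5
PP = 2^8.5
Decompose: 2^8.5 = 2^8 * 2^0.5 = 2^8 * sqrt(2)
2^8 = 256, sqrt(2) ~ 1.4142136
PP ~ 256 * 1.4142136 = 362.0386816
Rounded to 2 decimals: 362.04

362.04


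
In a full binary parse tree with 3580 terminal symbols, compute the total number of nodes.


Leaf nodes (terminals): 3580
Internal nodes = n - 1 = 3580 - 1 = 3579
Total = leaves + internal = 3580 + 3579 = 7159

7159


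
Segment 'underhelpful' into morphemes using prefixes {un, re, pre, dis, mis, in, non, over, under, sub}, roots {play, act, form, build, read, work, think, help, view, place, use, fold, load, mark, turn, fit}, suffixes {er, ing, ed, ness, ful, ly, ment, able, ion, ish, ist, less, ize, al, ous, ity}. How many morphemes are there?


Segmenting 'underhelpful' against the inventory:
  'under' -> prefix (morpheme 1)
  'help' -> root (morpheme 2)
  'ful' -> suffix (morpheme 3)
Total morphemes: 3

3


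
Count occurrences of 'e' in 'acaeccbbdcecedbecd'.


Scanning 'acaeccbbdcecedbecd' for 'e':
  Position 3: 'e' -> MATCH (count: 1)
  Position 10: 'e' -> MATCH (count: 2)
  Position 12: 'e' -> MATCH (count: 3)
  Position 15: 'e' -> MATCH (count: 4)
Total occurrences of 'e': 4

4


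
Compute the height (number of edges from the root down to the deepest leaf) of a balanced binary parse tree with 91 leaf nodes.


In a balanced binary tree with n leaves the deepest leaf is ceil(log2(n)) edges below the root.
log2(91) = 6.5078
ceil(6.5078) = 7
height (edges) = 7

7


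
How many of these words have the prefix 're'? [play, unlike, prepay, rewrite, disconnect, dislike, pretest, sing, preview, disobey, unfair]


Checking each word for prefix 're':
  'play' -> no (count: 0)
  'unlike' -> no (count: 0)
  'prepay' -> no (count: 0)
  'rewrite' -> YES, starts with 're' (count: 1)
  'disconnect' -> no (count: 1)
  'dislike' -> no (count: 1)
  'pretest' -> no (count: 1)
  'sing' -> no (count: 1)
  'preview' -> no (count: 1)
  'disobey' -> no (count: 1)
  'unfair' -> no (count: 1)
Total with prefix 're': 1

1


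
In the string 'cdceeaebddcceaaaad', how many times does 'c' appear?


Scanning 'cdceeaebddcceaaaad' for 'c':
  Position 0: 'c' -> MATCH (count: 1)
  Position 2: 'c' -> MATCH (count: 2)
  Position 10: 'c' -> MATCH (count: 3)
  Position 11: 'c' -> MATCH (count: 4)
Total occurrences of 'c': 4

4


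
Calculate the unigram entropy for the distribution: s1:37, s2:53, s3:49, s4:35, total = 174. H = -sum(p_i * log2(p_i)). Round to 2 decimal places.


Computing entropy H = -sum(p_i * log2(p_i)):
  s1: p = 37/174 = 0.2126, -p*log2(p) = 0.4749
  s2: p = 53/174 = 0.3046, -p*log2(p) = 0.5224
  s3: p = 49/174 = 0.2816, -p*log2(p) = 0.5148
  s4: p = 35/174 = 0.2011, -p*log2(p) = 0.4654
H = sum of terms = 1.9775
Rounded to 2 decimals: 1.98

1.98


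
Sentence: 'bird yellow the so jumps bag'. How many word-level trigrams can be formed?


Word trigrams from [6] words:
  Trigram 1: (bird yellow the)
  Trigram 2: (yellow the so)
  Trigram 3: (the so jumps)
  Trigram 4: (so jumps bag)
Total word trigrams: 6 - 2 = 4

4


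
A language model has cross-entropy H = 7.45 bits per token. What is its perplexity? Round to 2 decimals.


Perplexity formula: PP = 2^H
H = 7.45
PP = 2^7.45
Decompose: 2^7.45 = 2^7 * 2^0.45
2^7 = 128, 2^0.45 ~ 1.3660403
PP ~ 128 * 1.3660403 = 174.8531584
Rounded to 2 decimals: 174.85

174.85


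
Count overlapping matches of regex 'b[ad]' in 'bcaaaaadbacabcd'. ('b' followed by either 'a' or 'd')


Pattern: b[ad] means 'b' followed by either 'a' or 'd'.
Scanning 'bcaaaaadbacabcd' position-by-position:
  Pos 0: window 'bc' -> no
  Pos 1: window 'ca' -> no
  Pos 2: window 'aa' -> no
  Pos 3: window 'aa' -> no
  Pos 4: window 'aa' -> no
  Pos 5: window 'aa' -> no
  Pos 6: window 'ad' -> no
  Pos 7: window 'db' -> no
  Pos 8: window 'ba' -> MATCH
  Pos 9: window 'ac' -> no
  Pos 10: window 'ca' -> no
  Pos 11: window 'ab' -> no
  Pos 12: window 'bc' -> no
  Pos 13: window 'cd' -> no
  Pos 14: window 'd' -> no
Total matches: 1

1


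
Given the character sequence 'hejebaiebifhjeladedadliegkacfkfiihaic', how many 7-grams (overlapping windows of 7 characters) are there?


String 'hejebaiebifhjeladedadliegkacfkfiihaic' has length L = 37.
Number of overlapping n-grams = L - n + 1
Substituting: 37 - 7 + 1 = 31

31


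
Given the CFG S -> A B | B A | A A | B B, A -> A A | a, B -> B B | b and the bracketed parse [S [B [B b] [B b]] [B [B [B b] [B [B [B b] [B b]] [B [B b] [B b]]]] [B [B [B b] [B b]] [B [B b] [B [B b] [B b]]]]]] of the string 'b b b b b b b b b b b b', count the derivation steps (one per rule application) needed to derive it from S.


Every bracketed nonterminal node [X ...] in the tree is produced by exactly one rule application.
Reading the tree off as a leftmost derivation:
  Step 1: S  =>  B B   (applied S -> B B)
  Step 2: B B  =>  B B B   (applied B -> B B)
  Step 3: B B B  =>  b B B   (applied B -> b)
  Step 4: b B B  =>  b b B   (applied B -> b)
  Step 5: b b B  =>  b b B B   (applied B -> B B)
  Step 6: b b B B  =>  b b B B B   (applied B -> B B)
  Step 7: b b B B B  =>  b b b B B   (applied B -> b)
  Step 8: b b b B B  =>  b b b B B B   (applied B -> B B)
  Step 9: b b b B B B  =>  b b b B B B B   (applied B -> B B)
  Step 10: b b b B B B B  =>  b b b b B B B   (applied B -> b)
  Step 11: b b b b B B B  =>  b b b b b B B   (applied B -> b)
  Step 12: b b b b b B B  =>  b b b b b B B B   (applied B -> B B)
  Step 13: b b b b b B B B  =>  b b b b b b B B   (applied B -> b)
  Step 14: b b b b b b B B  =>  b b b b b b b B   (applied B -> b)
  Step 15: b b b b b b b B  =>  b b b b b b b B B   (applied B -> B B)
  Step 16: b b b b b b b B B  =>  b b b b b b b B B B   (applied B -> B B)
  Step 17: b b b b b b b B B B  =>  b b b b b b b b B B   (applied B -> b)
  Step 18: b b b b b b b b B B  =>  b b b b b b b b b B   (applied B -> b)
  Step 19: b b b b b b b b b B  =>  b b b b b b b b b B B   (applied B -> B B)
  Step 20: b b b b b b b b b B B  =>  b b b b b b b b b b B   (applied B -> b)
  Step 21: b b b b b b b b b b B  =>  b b b b b b b b b b B B   (applied B -> B B)
  Step 22: b b b b b b b b b b B B  =>  b b b b b b b b b b b B   (applied B -> b)
  Step 23: b b b b b b b b b b b B  =>  b b b b b b b b b b b b   (applied B -> b)
Final yield: b b b b b b b b b b b b
Total rewrite steps: 23

23


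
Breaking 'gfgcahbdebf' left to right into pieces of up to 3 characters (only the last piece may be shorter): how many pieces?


'gfgcahbdebf' has 11 characters.
Chunking with max size 3:
  Chunk 1: 'gfg' (positions 0-2)
  Chunk 2: 'cah' (positions 3-5)
  Chunk 3: 'bde' (positions 6-8)
  Chunk 4: 'bf' (positions 9-10)
Total chunks: ceil(11 / 3) = 4

4


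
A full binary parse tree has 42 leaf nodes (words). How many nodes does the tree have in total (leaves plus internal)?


Leaf nodes (terminals): 42
Internal nodes = n - 1 = 42 - 1 = 41
Total = leaves + internal = 42 + 41 = 83

83


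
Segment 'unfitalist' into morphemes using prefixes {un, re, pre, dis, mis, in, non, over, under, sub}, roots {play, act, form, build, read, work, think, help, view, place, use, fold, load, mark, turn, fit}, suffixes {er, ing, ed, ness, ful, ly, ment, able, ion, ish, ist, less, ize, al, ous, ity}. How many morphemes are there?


Segmenting 'unfitalist' against the inventory:
  'un' -> prefix (morpheme 1)
  'fit' -> root (morpheme 2)
  'al' -> suffix (morpheme 3)
  'ist' -> suffix (morpheme 4)
Total morphemes: 4

4


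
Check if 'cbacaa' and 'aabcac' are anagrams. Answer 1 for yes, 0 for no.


Sort characters of 'cbacaa': 'aaabcc'
Sort characters of 'aabcac': 'aaabcc'
Sorted forms match -> they ARE anagrams
Result: 1

1


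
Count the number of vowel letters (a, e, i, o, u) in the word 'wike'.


Scanning each character of 'wike':
  Position 1: 'w' -> consonant (running count: 0)
  Position 2: 'i' -> vowel (running count: 1)
  Position 3: 'k' -> consonant (running count: 1)
  Position 4: 'e' -> vowel (running count: 2)
Total vowels: 2

2


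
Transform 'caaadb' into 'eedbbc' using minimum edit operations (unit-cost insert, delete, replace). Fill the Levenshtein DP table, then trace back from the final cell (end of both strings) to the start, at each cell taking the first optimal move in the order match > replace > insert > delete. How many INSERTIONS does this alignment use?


Edit distance = 6. Backtracking from cell (6, 6) with preference match > replace > insert > delete,
then listing the resulting alignment 'caaadb' -> 'eedbbc' left to right:
  Step 1: replace c->e
  Step 2: replace a->e
  Step 3: replace a->d
  Step 4: replace a->b
  Step 5: replace d->b
  Step 6: replace b->c
Total insertions: 0

0


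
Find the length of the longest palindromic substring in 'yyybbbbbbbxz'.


Scanning 'yyybbbbbbbxz' for palindromic substrings.
Substring at positions 3-9: 'bbbbbbb'.
Check: reverse('bbbbbbb') = 'bbbbbbb' -> palindrome confirmed.
Neighbouring characters ('y' / 'x') break symmetry, so it cannot extend further.
No longer palindromic substring exists; longest length = 7

7


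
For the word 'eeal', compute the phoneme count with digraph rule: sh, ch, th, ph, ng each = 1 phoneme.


Parsing 'eeal' greedily, digraphs first:
  'e' -> vowel phoneme (phonemes so far: 1)
  'e' -> vowel phoneme (phonemes so far: 2)
  'a' -> vowel phoneme (phonemes so far: 3)
  'l' -> consonant phoneme (phonemes so far: 4)
Total phonemes: 4

4


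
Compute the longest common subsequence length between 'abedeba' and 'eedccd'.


DP table for LCS of 'abedeba' and 'eedccd':
       e  e  d  c  c  d
    0  0  0  0  0  0  0
  a 0  0  0  0  0  0  0
  b 0  0  0  0  0  0  0
  e 0  1  1  1  1  1  1
  d 0  1  1  2  2  2  2
  e 0  1  2  2  2  2  2
  b 0  1  2  2  2  2  2
  a 0  1  2  2  2  2  2
LCS: 'ed'
LCS length = 2

2


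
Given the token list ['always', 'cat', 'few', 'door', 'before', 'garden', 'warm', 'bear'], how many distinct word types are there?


Listing all tokens and tracking unique types:
  Token 1: 'always' -> NEW (unique so far: 1)
  Token 2: 'cat' -> NEW (unique so far: 2)
  Token 3: 'few' -> NEW (unique so far: 3)
  Token 4: 'door' -> NEW (unique so far: 4)
  Token 5: 'before' -> NEW (unique so far: 5)
  Token 6: 'garden' -> NEW (unique so far: 6)
  Token 7: 'warm' -> NEW (unique so far: 7)
  Token 8: 'bear' -> NEW (unique so far: 8)
Unique types: ('always', 'bear', 'before', 'cat', 'door', 'few', 'garden', 'warm')
Vocabulary size: 8

8


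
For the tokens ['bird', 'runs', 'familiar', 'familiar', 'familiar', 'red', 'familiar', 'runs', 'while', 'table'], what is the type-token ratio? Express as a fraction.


Tokens: 10
Unique types: ('bird', 'familiar', 'red', 'runs', 'table', 'while') = 6
TTR = 6/10
Simplify: divide both by 2 -> 3/5
TTR = 3/5

3/5


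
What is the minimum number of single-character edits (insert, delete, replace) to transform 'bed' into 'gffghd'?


Building DP table for s1='bed' (len 3) and s2='gffghd' (len 6):
       g  f  f  g  h  d
    0  1  2  3  4  5  6
  b 1  1  2  3  4  5  6
  e 2  2  2  3  4  5  6
  d 3  3  3  3  4  5  5
Edit distance = dp[3][6] = 5

5


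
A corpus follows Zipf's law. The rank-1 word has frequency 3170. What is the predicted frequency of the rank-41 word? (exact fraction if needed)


Zipf's law: freq(rank) = f1 / rank
f1 = 3170, rank = 41
freq = 3170 / 41
GCD(3170, 41) = 1
Simplified: 3170/41

3170/41


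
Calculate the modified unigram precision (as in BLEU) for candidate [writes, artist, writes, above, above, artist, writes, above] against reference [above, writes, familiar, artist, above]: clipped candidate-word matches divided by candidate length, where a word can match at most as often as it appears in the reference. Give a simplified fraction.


Reference word counts: {'above': 2, 'artist': 1, 'familiar': 1, 'writes': 1}
Checking each candidate word (with clipping):
  'writes' -> in reference (ref count 1, used 1/1) -> match (matches: 1)
  'artist' -> in reference (ref count 1, used 1/1) -> match (matches: 2)
  'writes' -> ref count 1 already used up (1/1) -> clipped, no match (matches: 2)
  'above' -> in reference (ref count 2, used 1/2) -> match (matches: 3)
  'above' -> in reference (ref count 2, used 2/2) -> match (matches: 4)
  'artist' -> ref count 1 already used up (1/1) -> clipped, no match (matches: 4)
  'writes' -> ref count 1 already used up (1/1) -> clipped, no match (matches: 4)
  'above' -> ref count 2 already used up (2/2) -> clipped, no match (matches: 4)
Clipped matches: 4, Candidate length: 8
Precision = 4/8 = 1/2

1/2


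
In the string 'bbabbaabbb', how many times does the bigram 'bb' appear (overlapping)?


Scanning 'bbabbaabbb' for bigram 'bb':
  Position 0: 'bb' -> MATCH
  Position 1: 'ba' -> no
  Position 2: 'ab' -> no
  Position 3: 'bb' -> MATCH
  Position 4: 'ba' -> no
  Position 5: 'aa' -> no
  Position 6: 'ab' -> no
  Position 7: 'bb' -> MATCH
  Position 8: 'bb' -> MATCH
Total matches: 4

4


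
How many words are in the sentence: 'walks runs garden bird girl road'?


Counting words by splitting on spaces:
  Word 1: 'walks'
  Word 2: 'runs'
  Word 3: 'garden'
  Word 4: 'bird'
  Word 5: 'girl'
  Word 6: 'road'
Total words: 6

6


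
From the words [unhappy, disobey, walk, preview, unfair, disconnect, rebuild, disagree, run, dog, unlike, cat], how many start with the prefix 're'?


Checking each word for prefix 're':
  'unhappy' -> no (count: 0)
  'disobey' -> no (count: 0)
  'walk' -> no (count: 0)
  'preview' -> no (count: 0)
  'unfair' -> no (count: 0)
  'disconnect' -> no (count: 0)
  'rebuild' -> YES, starts with 're' (count: 1)
  'disagree' -> no (count: 1)
  'run' -> no (count: 1)
  'dog' -> no (count: 1)
  'unlike' -> no (count: 1)
  'cat' -> no (count: 1)
Total with prefix 're': 1

1


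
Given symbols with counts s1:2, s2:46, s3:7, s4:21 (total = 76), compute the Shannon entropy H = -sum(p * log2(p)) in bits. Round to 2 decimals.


Computing entropy H = -sum(p_i * log2(p_i)):
  s1: p = 2/76 = 0.0263, -p*log2(p) = 0.1381
  s2: p = 46/76 = 0.6053, -p*log2(p) = 0.4384
  s3: p = 7/76 = 0.0921, -p*log2(p) = 0.3169
  s4: p = 21/76 = 0.2763, -p*log2(p) = 0.5127
H = sum of terms = 1.4061
Rounded to 2 decimals: 1.41

1.41


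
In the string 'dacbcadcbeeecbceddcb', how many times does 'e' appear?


Scanning 'dacbcadcbeeecbceddcb' for 'e':
  Position 9: 'e' -> MATCH (count: 1)
  Position 10: 'e' -> MATCH (count: 2)
  Position 11: 'e' -> MATCH (count: 3)
  Position 15: 'e' -> MATCH (count: 4)
Total occurrences of 'e': 4

4


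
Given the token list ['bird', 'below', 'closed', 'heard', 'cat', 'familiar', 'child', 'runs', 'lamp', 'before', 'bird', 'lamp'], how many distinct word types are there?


Listing all tokens and tracking unique types:
  Token 1: 'bird' -> NEW (unique so far: 1)
  Token 2: 'below' -> NEW (unique so far: 2)
  Token 3: 'closed' -> NEW (unique so far: 3)
  Token 4: 'heard' -> NEW (unique so far: 4)
  Token 5: 'cat' -> NEW (unique so far: 5)
  Token 6: 'familiar' -> NEW (unique so far: 6)
  Token 7: 'child' -> NEW (unique so far: 7)
  Token 8: 'runs' -> NEW (unique so far: 8)
  Token 9: 'lamp' -> NEW (unique so far: 9)
  Token 10: 'before' -> NEW (unique so far: 10)
  Token 11: 'bird' -> duplicate (unique so far: 10)
  Token 12: 'lamp' -> duplicate (unique so far: 10)
Unique types: ('before', 'below', 'bird', 'cat', 'child', 'closed', 'familiar', 'heard', 'lamp', 'runs')
Vocabulary size: 10

10


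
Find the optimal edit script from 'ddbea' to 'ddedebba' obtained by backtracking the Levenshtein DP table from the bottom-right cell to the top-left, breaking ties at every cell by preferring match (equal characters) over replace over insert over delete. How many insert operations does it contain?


Edit distance = 4. Backtracking from cell (5, 8) with preference match > replace > insert > delete,
then listing the resulting alignment 'ddbea' -> 'ddedebba' left to right:
  Step 1: insert 'd' [insertion #1]
  Step 2: keep 'd'
  Step 3: insert 'e' [insertion #2]
  Step 4: keep 'd'
  Step 5: insert 'e' [insertion #3]
  Step 6: keep 'b'
  Step 7: replace e->b
  Step 8: keep 'a'
Total insertions: 3

3


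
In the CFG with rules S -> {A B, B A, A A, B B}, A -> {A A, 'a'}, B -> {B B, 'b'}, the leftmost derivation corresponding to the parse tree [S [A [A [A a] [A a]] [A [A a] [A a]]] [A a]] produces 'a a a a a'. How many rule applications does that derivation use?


Every bracketed nonterminal node [X ...] in the tree is produced by exactly one rule application.
Reading the tree off as a leftmost derivation:
  Step 1: S  =>  A A   (applied S -> A A)
  Step 2: A A  =>  A A A   (applied A -> A A)
  Step 3: A A A  =>  A A A A   (applied A -> A A)
  Step 4: A A A A  =>  a A A A   (applied A -> a)
  Step 5: a A A A  =>  a a A A   (applied A -> a)
  Step 6: a a A A  =>  a a A A A   (applied A -> A A)
  Step 7: a a A A A  =>  a a a A A   (applied A -> a)
  Step 8: a a a A A  =>  a a a a A   (applied A -> a)
  Step 9: a a a a A  =>  a a a a a   (applied A -> a)
Final yield: a a a a a
Total rewrite steps: 9

9


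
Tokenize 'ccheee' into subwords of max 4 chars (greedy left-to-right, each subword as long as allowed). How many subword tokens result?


'ccheee' has 6 characters.
Chunking with max size 4:
  Chunk 1: 'cche' (positions 0-3)
  Chunk 2: 'ee' (positions 4-5)
Total chunks: ceil(6 / 4) = 2

2


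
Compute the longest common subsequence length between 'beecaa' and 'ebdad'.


DP table for LCS of 'beecaa' and 'ebdad':
       e  b  d  a  d
    0  0  0  0  0  0
  b 0  0  1  1  1  1
  e 0  1  1  1  1  1
  e 0  1  1  1  1  1
  c 0  1  1  1  1  1
  a 0  1  1  1  2  2
  a 0  1  1  1  2  2
LCS: 'ba'
LCS length = 2

2


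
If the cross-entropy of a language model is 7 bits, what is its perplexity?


Perplexity formula: PP = 2^H
H = 7
PP = 2^7
Steps: 2^1 = 2, 2^2 = 4, 2^3 = 8, 2^4 = 16, 2^5 = 32, 2^6 = 64, 2^7 = 128
PP = 128

128


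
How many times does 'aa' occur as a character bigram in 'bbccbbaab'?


Scanning 'bbccbbaab' for bigram 'aa':
  Position 0: 'bb' -> no
  Position 1: 'bc' -> no
  Position 2: 'cc' -> no
  Position 3: 'cb' -> no
  Position 4: 'bb' -> no
  Position 5: 'ba' -> no
  Position 6: 'aa' -> MATCH
  Position 7: 'ab' -> no
Total matches: 1

1


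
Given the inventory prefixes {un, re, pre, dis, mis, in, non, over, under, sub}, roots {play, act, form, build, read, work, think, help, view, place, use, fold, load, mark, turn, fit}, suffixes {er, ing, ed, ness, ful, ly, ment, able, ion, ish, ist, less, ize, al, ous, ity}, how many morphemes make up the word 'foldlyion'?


Segmenting 'foldlyion' against the inventory:
  'fold' -> root (morpheme 1)
  'ly' -> suffix (morpheme 2)
  'ion' -> suffix (morpheme 3)
Total morphemes: 3

3


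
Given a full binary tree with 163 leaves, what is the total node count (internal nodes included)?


Leaf nodes (terminals): 163
Internal nodes = n - 1 = 163 - 1 = 162
Total = leaves + internal = 163 + 162 = 325

325


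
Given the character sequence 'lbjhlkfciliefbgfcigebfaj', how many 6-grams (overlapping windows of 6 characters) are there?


String 'lbjhlkfciliefbgfcigebfaj' has length L = 24.
Number of overlapping n-grams = L - n + 1
Substituting: 24 - 6 + 1 = 19

19


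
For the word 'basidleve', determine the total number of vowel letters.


Scanning each character of 'basidleve':
  Position 1: 'b' -> consonant (running count: 0)
  Position 2: 'a' -> vowel (running count: 1)
  Position 3: 's' -> consonant (running count: 1)
  Position 4: 'i' -> vowel (running count: 2)
  Position 5: 'd' -> consonant (running count: 2)
  Position 6: 'l' -> consonant (running count: 2)
  Position 7: 'e' -> vowel (running count: 3)
  Position 8: 'v' -> consonant (running count: 3)
  Position 9: 'e' -> vowel (running count: 4)
Total vowels: 4

4


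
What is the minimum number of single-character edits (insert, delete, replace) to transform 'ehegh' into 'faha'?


Building DP table for s1='ehegh' (len 5) and s2='faha' (len 4):
       f  a  h  a
    0  1  2  3  4
  e 1  1  2  3  4
  h 2  2  2  2  3
  e 3  3  3  3  3
  g 4  4  4  4  4
  h 5  5  5  4  5
Edit distance = dp[5][4] = 5

5


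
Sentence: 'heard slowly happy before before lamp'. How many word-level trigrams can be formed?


Word trigrams from [6] words:
  Trigram 1: (heard slowly happy)
  Trigram 2: (slowly happy before)
  Trigram 3: (happy before before)
  Trigram 4: (before before lamp)
Total word trigrams: 6 - 2 = 4

4


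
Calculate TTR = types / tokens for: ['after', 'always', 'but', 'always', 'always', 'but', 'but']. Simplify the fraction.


Tokens: 7
Unique types: ('after', 'always', 'but') = 3
TTR = 3/7
Already in lowest terms.

3/7


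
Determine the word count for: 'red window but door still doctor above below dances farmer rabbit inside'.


Counting words by splitting on spaces:
  Word 1: 'red'
  Word 2: 'window'
  Word 3: 'but'
  Word 4: 'door'
  Word 5: 'still'
  Word 6: 'doctor'
  Word 7: 'above'
  Word 8: 'below'
  Word 9: 'dances'
  Word 10: 'farmer'
  Word 11: 'rabbit'
  Word 12: 'inside'
Total words: 12

12


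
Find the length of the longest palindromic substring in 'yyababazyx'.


Scanning 'yyababazyx' for palindromic substrings.
Substring at positions 2-6: 'ababa'.
Check: reverse('ababa') = 'ababa' -> palindrome confirmed.
Neighbouring characters ('y' / 'z') break symmetry, so it cannot extend further.
No longer palindromic substring exists; longest length = 5

5


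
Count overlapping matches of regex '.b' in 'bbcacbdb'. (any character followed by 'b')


Pattern: .b means any character followed by 'b'.
Scanning 'bbcacbdb' position-by-position:
  Pos 0: window 'bb' -> MATCH
  Pos 1: window 'bc' -> no
  Pos 2: window 'ca' -> no
  Pos 3: window 'ac' -> no
  Pos 4: window 'cb' -> MATCH
  Pos 5: window 'bd' -> no
  Pos 6: window 'db' -> MATCH
  Pos 7: window 'b' -> no
Total matches: 3

3


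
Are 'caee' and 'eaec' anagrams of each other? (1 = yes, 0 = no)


Sort characters of 'caee': 'acee'
Sort characters of 'eaec': 'acee'
Sorted forms match -> they ARE anagrams
Result: 1

1


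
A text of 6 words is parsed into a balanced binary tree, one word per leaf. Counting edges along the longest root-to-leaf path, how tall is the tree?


In a balanced binary tree with n leaves the deepest leaf is ceil(log2(n)) edges below the root.
log2(6) = 2.5850
ceil(2.5850) = 3
height (edges) = 3

3


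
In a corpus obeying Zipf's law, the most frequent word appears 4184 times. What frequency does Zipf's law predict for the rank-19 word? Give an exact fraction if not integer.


Zipf's law: freq(rank) = f1 / rank
f1 = 4184, rank = 19
freq = 4184 / 19
GCD(4184, 19) = 1
Simplified: 4184/19

4184/19


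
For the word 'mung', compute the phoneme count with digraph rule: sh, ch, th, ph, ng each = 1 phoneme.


Parsing 'mung' greedily, digraphs first:
  'm' -> consonant phoneme (phonemes so far: 1)
  'u' -> vowel phoneme (phonemes so far: 2)
  'ng' -> digraph (1 consonant phoneme) (phonemes so far: 3)
Total phonemes: 3

3


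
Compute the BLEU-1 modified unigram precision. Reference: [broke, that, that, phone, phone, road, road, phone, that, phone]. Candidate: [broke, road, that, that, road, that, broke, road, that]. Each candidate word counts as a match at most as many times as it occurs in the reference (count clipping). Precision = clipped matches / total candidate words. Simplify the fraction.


Reference word counts: {'broke': 1, 'phone': 4, 'road': 2, 'that': 3}
Checking each candidate word (with clipping):
  'broke' -> in reference (ref count 1, used 1/1) -> match (matches: 1)
  'road' -> in reference (ref count 2, used 1/2) -> match (matches: 2)
  'that' -> in reference (ref count 3, used 1/3) -> match (matches: 3)
  'that' -> in reference (ref count 3, used 2/3) -> match (matches: 4)
  'road' -> in reference (ref count 2, used 2/2) -> match (matches: 5)
  'that' -> in reference (ref count 3, used 3/3) -> match (matches: 6)
  'broke' -> ref count 1 already used up (1/1) -> clipped, no match (matches: 6)
  'road' -> ref count 2 already used up (2/2) -> clipped, no match (matches: 6)
  'that' -> ref count 3 already used up (3/3) -> clipped, no match (matches: 6)
Clipped matches: 6, Candidate length: 9
Precision = 6/9 = 2/3

2/3


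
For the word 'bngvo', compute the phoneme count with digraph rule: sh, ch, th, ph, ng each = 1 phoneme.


Parsing 'bngvo' greedily, digraphs first:
  'b' -> consonant phoneme (phonemes so far: 1)
  'ng' -> digraph (1 consonant phoneme) (phonemes so far: 2)
  'v' -> consonant phoneme (phonemes so far: 3)
  'o' -> vowel phoneme (phonemes so far: 4)
Total phonemes: 4

4


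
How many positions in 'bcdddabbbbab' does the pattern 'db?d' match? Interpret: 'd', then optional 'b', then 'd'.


Pattern: db?d means 'd', then optional 'b', then 'd'.
Scanning 'bcdddabbbbab' position-by-position:
  Pos 0: window 'bcd' -> no
  Pos 1: window 'cdd' -> no
  Pos 2: window 'ddd' -> MATCH
  Pos 3: window 'dda' -> MATCH
  Pos 4: window 'dab' -> no
  Pos 5: window 'abb' -> no
  Pos 6: window 'bbb' -> no
  Pos 7: window 'bbb' -> no
  Pos 8: window 'bba' -> no
  Pos 9: window 'bab' -> no
  Pos 10: window 'ab' -> no
  Pos 11: window 'b' -> no
Total matches: 2

2


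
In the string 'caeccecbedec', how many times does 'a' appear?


Scanning 'caeccecbedec' for 'a':
  Position 1: 'a' -> MATCH (count: 1)
Total occurrences of 'a': 1

1


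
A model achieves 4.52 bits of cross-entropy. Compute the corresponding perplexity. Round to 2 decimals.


Perplexity formula: PP = 2^H
H = 4.52
PP = 2^4.52
Decompose: 2^4.52 = 2^4 * 2^0.52
2^4 = 16, 2^0.52 ~ 1.4339552
PP ~ 16 * 1.4339552 = 22.9432832
Rounded to 2 decimals: 22.94

22.94
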